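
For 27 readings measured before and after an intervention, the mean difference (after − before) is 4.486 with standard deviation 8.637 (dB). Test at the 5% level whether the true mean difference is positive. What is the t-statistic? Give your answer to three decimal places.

2.699

H0: μ_d = 0; H1: μ_d > 0 (paired t-test on the differences, right-tailed).
t = d̄/(s_d/√n) = 4.486/(8.637/√27) = 2.699
df = n − 1 = 26
p-value = P(T ≥ 2.699) ≈ 0.0060
Since p ≈ 0.0060 < α = 0.05, reject H0; the data support H1.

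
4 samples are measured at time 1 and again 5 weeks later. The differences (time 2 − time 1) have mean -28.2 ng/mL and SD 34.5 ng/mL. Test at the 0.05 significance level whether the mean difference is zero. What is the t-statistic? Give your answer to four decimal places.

H0: μ_d = 0; H1: μ_d ≠ 0 (paired t-test on the differences, two-sided).
t = d̄/(s_d/√n) = -28.2/(34.5/√4) = -1.6348
df = n − 1 = 3
Two-sided p-value ≈ 0.201
Since p ≈ 0.201 > α = 0.05, fail to reject H0; the data do not provide sufficient evidence against H0.

-1.6348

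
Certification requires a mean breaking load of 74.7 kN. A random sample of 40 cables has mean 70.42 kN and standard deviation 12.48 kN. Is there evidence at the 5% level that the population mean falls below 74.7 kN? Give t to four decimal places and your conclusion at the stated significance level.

t = -2.1690; reject H0

H0: μ = 74.7; H1: μ < 74.7 (one-sample t-test, left-tailed).
t = (x̄ − μ₀)/(s/√n) = (70.42 − 74.7)/(12.48/√40) = -2.1690
df = n − 1 = 39
p-value = P(T ≤ -2.1690) ≈ 0.018
Since p ≈ 0.018 < α = 0.05, reject H0; the evidence is statistically significant.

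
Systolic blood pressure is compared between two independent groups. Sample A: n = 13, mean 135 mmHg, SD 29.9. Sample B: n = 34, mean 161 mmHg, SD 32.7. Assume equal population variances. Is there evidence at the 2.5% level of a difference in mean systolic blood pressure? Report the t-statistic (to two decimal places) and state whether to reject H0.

t = -2.49; reject H0

Let group 1 = sample A, group 2 = sample B. H0: μ_1 = μ_2; H1: μ_1 ≠ μ_2 (two-sample pooled-variance t-test, two-sided).
s_p² = [(13−1)·29.9² + (34−1)·32.7²]/(13+34−2) = 1022.55
t = (135 − 161)/√[1022.55·(1/13 + 1/34)] = -2.49
df = n₁ + n₂ − 2 = 45
Two-sided p-value ≈ 0.016
Since p ≈ 0.016 < α = 0.025, reject H0; the data support H1.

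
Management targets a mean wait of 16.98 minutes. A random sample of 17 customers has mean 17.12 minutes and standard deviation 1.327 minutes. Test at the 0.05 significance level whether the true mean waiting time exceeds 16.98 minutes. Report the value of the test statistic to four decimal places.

0.4350

H0: μ = 16.98; H1: μ > 16.98 (one-sample t-test, right-tailed).
t = (x̄ − μ₀)/(s/√n) = (17.12 − 16.98)/(1.327/√17) = 0.4350
df = n − 1 = 16
p-value = P(T ≥ 0.4350) ≈ 0.335
Since p ≈ 0.335 > α = 0.05, fail to reject H0; the data do not provide sufficient evidence against H0.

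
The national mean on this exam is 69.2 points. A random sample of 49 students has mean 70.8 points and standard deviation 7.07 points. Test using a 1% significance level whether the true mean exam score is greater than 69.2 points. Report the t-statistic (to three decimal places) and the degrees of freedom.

H0: μ = 69.2; H1: μ > 69.2 (one-sample t-test, right-tailed).
t = (x̄ − μ₀)/(s/√n) = (70.8 − 69.2)/(7.07/√49) = 1.584
df = n − 1 = 48
p-value = P(T ≥ 1.584) ≈ 0.0599
Since p ≈ 0.0599 > α = 0.01, fail to reject H0; the evidence is not statistically significant.

t = 1.584, df = 48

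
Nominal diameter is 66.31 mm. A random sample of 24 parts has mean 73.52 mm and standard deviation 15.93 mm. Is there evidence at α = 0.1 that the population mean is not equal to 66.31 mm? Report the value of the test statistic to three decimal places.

2.217

H0: μ = 66.31; H1: μ ≠ 66.31 (one-sample t-test, two-sided).
t = (x̄ − μ₀)/(s/√n) = (73.52 − 66.31)/(15.93/√24) = 2.217
df = n − 1 = 23
Two-sided p-value ≈ 0.0368
Since p ≈ 0.0368 < α = 0.1, reject H0; the data support H1.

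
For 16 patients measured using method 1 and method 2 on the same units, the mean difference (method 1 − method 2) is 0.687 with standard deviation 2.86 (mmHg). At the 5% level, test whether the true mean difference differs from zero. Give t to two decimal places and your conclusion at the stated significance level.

H0: μ_d = 0; H1: μ_d ≠ 0 (paired t-test on the differences, two-sided).
t = d̄/(s_d/√n) = 0.687/(2.86/√16) = 0.96
df = n − 1 = 15
Two-sided p-value ≈ 0.3519
Since p ≈ 0.3519 > α = 0.05, fail to reject H0; the data do not provide sufficient evidence against H0.

t = 0.96; fail to reject H0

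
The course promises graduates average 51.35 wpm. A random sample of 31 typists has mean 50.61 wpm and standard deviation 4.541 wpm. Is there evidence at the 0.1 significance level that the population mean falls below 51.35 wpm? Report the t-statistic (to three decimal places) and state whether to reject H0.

t = -0.907; fail to reject H0

H0: μ = 51.35; H1: μ < 51.35 (one-sample t-test, left-tailed).
t = (x̄ − μ₀)/(s/√n) = (50.61 − 51.35)/(4.541/√31) = -0.907
df = n − 1 = 30
p-value = P(T ≤ -0.907) ≈ 0.1857
Since p ≈ 0.1857 > α = 0.1, fail to reject H0; the evidence is not statistically significant.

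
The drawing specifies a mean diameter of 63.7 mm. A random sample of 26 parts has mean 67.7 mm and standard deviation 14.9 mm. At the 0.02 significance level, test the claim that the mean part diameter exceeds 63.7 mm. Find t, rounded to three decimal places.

1.369

H0: μ = 63.7; H1: μ > 63.7 (one-sample t-test, right-tailed).
t = (x̄ − μ₀)/(s/√n) = (67.7 − 63.7)/(14.9/√26) = 1.369
df = n − 1 = 25
p-value = P(T ≥ 1.369) ≈ 0.092
Since p ≈ 0.092 > α = 0.02, fail to reject H0; the evidence is not statistically significant.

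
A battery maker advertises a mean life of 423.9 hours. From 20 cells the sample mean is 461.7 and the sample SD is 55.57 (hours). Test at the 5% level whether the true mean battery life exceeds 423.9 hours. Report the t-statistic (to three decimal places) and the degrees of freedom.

t = 3.042, df = 19

H0: μ = 423.9; H1: μ > 423.9 (one-sample t-test, right-tailed).
t = (x̄ − μ₀)/(s/√n) = (461.7 − 423.9)/(55.57/√20) = 3.042
df = n − 1 = 19
p-value = P(T ≥ 3.042) ≈ 0.0034
Since p ≈ 0.0034 < α = 0.05, reject H0; the evidence is statistically significant.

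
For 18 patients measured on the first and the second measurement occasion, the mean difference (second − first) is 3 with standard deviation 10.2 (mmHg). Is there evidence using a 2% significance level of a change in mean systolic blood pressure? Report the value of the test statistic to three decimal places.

H0: μ_d = 0; H1: μ_d ≠ 0 (paired t-test on the differences, two-sided).
t = d̄/(s_d/√n) = 3/(10.2/√18) = 1.248
df = n − 1 = 17
Two-sided p-value ≈ 0.229
Since p ≈ 0.229 > α = 0.02, fail to reject H0; the data do not provide sufficient evidence against H0.

1.248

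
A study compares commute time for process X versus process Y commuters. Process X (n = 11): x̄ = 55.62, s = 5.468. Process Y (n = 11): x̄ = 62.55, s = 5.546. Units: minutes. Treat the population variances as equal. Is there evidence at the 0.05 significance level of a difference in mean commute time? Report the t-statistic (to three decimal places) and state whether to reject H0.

t = -2.951; reject H0

Let group 1 = process X, group 2 = process Y. H0: μ_1 = μ_2; H1: μ_1 ≠ μ_2 (two-sample pooled-variance t-test, two-sided).
s_p² = [(11−1)·5.468² + (11−1)·5.546²]/(11+11−2) = 30.3286
t = (55.62 − 62.55)/√[30.3286·(1/11 + 1/11)] = -2.951
df = n₁ + n₂ − 2 = 20
Two-sided p-value ≈ 0.008
Since p ≈ 0.008 < α = 0.05, reject H0; the evidence is statistically significant.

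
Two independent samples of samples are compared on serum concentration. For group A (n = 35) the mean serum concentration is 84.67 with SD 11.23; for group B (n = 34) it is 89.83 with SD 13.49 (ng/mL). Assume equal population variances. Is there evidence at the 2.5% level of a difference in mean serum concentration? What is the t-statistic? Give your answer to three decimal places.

-1.729

Let group 1 = group A, group 2 = group B. H0: μ_1 = μ_2; H1: μ_1 ≠ μ_2 (two-sample pooled-variance t-test, two-sided).
s_p² = [(35−1)·11.23² + (34−1)·13.49²]/(35+34−2) = 153.63
t = (84.67 − 89.83)/√[153.63·(1/35 + 1/34)] = -1.729
df = n₁ + n₂ − 2 = 67
Two-sided p-value ≈ 0.0884
Since p ≈ 0.0884 > α = 0.025, fail to reject H0; the evidence is not statistically significant.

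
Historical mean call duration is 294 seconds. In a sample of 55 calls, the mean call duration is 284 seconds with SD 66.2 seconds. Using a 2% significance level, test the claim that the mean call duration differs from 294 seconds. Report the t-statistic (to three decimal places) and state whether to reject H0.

t = -1.120; fail to reject H0

H0: μ = 294; H1: μ ≠ 294 (one-sample t-test, two-sided).
t = (x̄ − μ₀)/(s/√n) = (284 − 294)/(66.2/√55) = -1.120
df = n − 1 = 54
Two-sided p-value ≈ 0.2676
Since p ≈ 0.2676 > α = 0.02, fail to reject H0; the evidence is not statistically significant.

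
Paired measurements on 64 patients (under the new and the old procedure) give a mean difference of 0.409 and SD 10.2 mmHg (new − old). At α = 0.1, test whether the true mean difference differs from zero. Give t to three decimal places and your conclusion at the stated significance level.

t = 0.321; fail to reject H0

H0: μ_d = 0; H1: μ_d ≠ 0 (paired t-test on the differences, two-sided).
t = d̄/(s_d/√n) = 0.409/(10.2/√64) = 0.321
df = n − 1 = 63
Two-sided p-value ≈ 0.749
Since p ≈ 0.749 > α = 0.1, fail to reject H0; the evidence is not statistically significant.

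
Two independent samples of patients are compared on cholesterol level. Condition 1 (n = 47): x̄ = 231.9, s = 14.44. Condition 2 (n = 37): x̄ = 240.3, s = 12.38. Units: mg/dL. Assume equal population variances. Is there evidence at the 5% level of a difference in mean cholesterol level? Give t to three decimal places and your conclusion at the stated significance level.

Let group 1 = condition 1, group 2 = condition 2. H0: μ_1 = μ_2; H1: μ_1 ≠ μ_2 (two-sample pooled-variance t-test, two-sided).
s_p² = [(47−1)·14.44² + (37−1)·12.38²]/(47+37−2) = 184.258
t = (231.9 − 240.3)/√[184.258·(1/47 + 1/37)] = -2.816
df = n₁ + n₂ − 2 = 82
Two-sided p-value ≈ 0.0061
Since p ≈ 0.0061 < α = 0.05, reject H0; the evidence is statistically significant.

t = -2.816; reject H0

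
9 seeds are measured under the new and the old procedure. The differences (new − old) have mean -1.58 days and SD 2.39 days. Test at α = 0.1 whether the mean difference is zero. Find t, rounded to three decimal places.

H0: μ_d = 0; H1: μ_d ≠ 0 (paired t-test on the differences, two-sided).
t = d̄/(s_d/√n) = -1.58/(2.39/√9) = -1.983
df = n − 1 = 8
Two-sided p-value ≈ 0.0826
Since p ≈ 0.0826 < α = 0.1, reject H0; the evidence is statistically significant.

-1.983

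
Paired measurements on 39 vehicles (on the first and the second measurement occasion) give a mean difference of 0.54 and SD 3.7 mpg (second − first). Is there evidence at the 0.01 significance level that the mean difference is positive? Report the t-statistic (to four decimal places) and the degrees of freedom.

t = 0.9114, df = 38

H0: μ_d = 0; H1: μ_d > 0 (paired t-test on the differences, right-tailed).
t = d̄/(s_d/√n) = 0.54/(3.7/√39) = 0.9114
df = n − 1 = 38
p-value = P(T ≥ 0.9114) ≈ 0.184
Since p ≈ 0.184 > α = 0.01, fail to reject H0; the data do not provide sufficient evidence against H0.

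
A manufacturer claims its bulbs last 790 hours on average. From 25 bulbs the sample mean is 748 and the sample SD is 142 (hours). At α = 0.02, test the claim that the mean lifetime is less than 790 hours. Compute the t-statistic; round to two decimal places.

H0: μ = 790; H1: μ < 790 (one-sample t-test, left-tailed).
t = (x̄ − μ₀)/(s/√n) = (748 − 790)/(142/√25) = -1.48
df = n − 1 = 24
p-value = P(T ≤ -1.48) ≈ 0.0761
Since p ≈ 0.0761 > α = 0.02, fail to reject H0; the evidence is not statistically significant.

-1.48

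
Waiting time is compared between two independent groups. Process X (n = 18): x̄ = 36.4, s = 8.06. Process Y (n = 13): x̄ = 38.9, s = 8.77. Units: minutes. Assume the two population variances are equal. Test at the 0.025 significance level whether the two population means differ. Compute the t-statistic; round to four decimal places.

Let group 1 = process X, group 2 = process Y. H0: μ_1 = μ_2; H1: μ_1 ≠ μ_2 (two-sample pooled-variance t-test, two-sided).
s_p² = [(18−1)·8.06² + (13−1)·8.77²]/(18+13−2) = 69.9081
t = (36.4 − 38.9)/√[69.9081·(1/18 + 1/13)] = -0.8215
df = n₁ + n₂ − 2 = 29
Two-sided p-value ≈ 0.418
Since p ≈ 0.418 > α = 0.025, fail to reject H0; the data do not provide sufficient evidence against H0.

-0.8215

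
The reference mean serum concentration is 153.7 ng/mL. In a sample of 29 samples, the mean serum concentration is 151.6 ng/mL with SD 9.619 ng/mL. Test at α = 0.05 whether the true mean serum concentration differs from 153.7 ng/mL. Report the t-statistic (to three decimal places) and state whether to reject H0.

t = -1.176; fail to reject H0

H0: μ = 153.7; H1: μ ≠ 153.7 (one-sample t-test, two-sided).
t = (x̄ − μ₀)/(s/√n) = (151.6 − 153.7)/(9.619/√29) = -1.176
df = n − 1 = 28
Two-sided p-value ≈ 0.250
Since p ≈ 0.250 > α = 0.05, fail to reject H0; the data do not provide sufficient evidence against H0.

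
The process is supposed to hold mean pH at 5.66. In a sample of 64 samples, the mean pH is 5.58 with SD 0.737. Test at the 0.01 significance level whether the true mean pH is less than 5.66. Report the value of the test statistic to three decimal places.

-0.868

H0: μ = 5.66; H1: μ < 5.66 (one-sample t-test, left-tailed).
t = (x̄ − μ₀)/(s/√n) = (5.58 − 5.66)/(0.737/√64) = -0.868
df = n − 1 = 63
p-value = P(T ≤ -0.868) ≈ 0.1942
Since p ≈ 0.1942 > α = 0.01, fail to reject H0; the evidence is not statistically significant.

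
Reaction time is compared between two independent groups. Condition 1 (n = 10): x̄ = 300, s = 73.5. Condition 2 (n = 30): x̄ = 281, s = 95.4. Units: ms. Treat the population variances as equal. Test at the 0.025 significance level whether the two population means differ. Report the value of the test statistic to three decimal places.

0.574

Let group 1 = condition 1, group 2 = condition 2. H0: μ_1 = μ_2; H1: μ_1 ≠ μ_2 (two-sample pooled-variance t-test, two-sided).
s_p² = [(10−1)·73.5² + (30−1)·95.4²]/(10+30−2) = 8225.1
t = (300 − 281)/√[8225.1·(1/10 + 1/30)] = 0.574
df = n₁ + n₂ − 2 = 38
Two-sided p-value ≈ 0.570
Since p ≈ 0.570 > α = 0.025, fail to reject H0; the evidence is not statistically significant.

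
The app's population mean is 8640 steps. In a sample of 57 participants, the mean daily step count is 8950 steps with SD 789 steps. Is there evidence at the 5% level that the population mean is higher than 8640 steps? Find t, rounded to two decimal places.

H0: μ = 8640; H1: μ > 8640 (one-sample t-test, right-tailed).
t = (x̄ − μ₀)/(s/√n) = (8950 − 8640)/(789/√57) = 2.97
df = n − 1 = 56
p-value = P(T ≥ 2.97) ≈ 0.0022
Since p ≈ 0.0022 < α = 0.05, reject H0; the data support H1.

2.97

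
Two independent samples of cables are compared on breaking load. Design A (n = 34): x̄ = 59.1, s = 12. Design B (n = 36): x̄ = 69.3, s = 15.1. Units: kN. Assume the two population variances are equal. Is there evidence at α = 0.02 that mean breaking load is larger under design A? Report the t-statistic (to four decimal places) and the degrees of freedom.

Let group 1 = design A, group 2 = design B. H0: μ_1 = μ_2; H1: μ_1 > μ_2 (two-sample pooled-variance t-test, right-tailed).
s_p² = [(34−1)·12² + (36−1)·15.1²]/(34+36−2) = 187.24
t = (59.1 − 69.3)/√[187.24·(1/34 + 1/36)] = -3.1170
df = n₁ + n₂ − 2 = 68
p-value = P(T ≥ -3.1170) ≈ 0.9987
Since p ≈ 0.9987 > α = 0.02, fail to reject H0; the data do not provide sufficient evidence against H0.

t = -3.1170, df = 68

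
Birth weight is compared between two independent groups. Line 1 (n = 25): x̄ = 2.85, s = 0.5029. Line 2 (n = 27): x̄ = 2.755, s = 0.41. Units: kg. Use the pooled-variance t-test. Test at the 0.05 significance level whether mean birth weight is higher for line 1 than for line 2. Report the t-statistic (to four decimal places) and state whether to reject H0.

t = 0.7490; fail to reject H0

Let group 1 = line 1, group 2 = line 2. H0: μ_1 = μ_2; H1: μ_1 > μ_2 (two-sample pooled-variance t-test, right-tailed).
s_p² = [(25−1)·0.5029² + (27−1)·0.41²]/(25+27−2) = 0.208808
t = (2.85 − 2.755)/√[0.208808·(1/25 + 1/27)] = 0.7490
df = n₁ + n₂ − 2 = 50
p-value = P(T ≥ 0.7490) ≈ 0.2287
Since p ≈ 0.2287 > α = 0.05, fail to reject H0; the evidence is not statistically significant.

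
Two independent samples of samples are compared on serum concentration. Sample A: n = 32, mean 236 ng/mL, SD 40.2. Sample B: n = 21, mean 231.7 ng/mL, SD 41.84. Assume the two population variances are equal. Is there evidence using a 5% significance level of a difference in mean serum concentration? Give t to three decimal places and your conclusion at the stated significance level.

Let group 1 = sample A, group 2 = sample B. H0: μ_1 = μ_2; H1: μ_1 ≠ μ_2 (two-sample pooled-variance t-test, two-sided).
s_p² = [(32−1)·40.2² + (21−1)·41.84²]/(32+21−2) = 1668.8
t = (236 − 231.7)/√[1668.8·(1/32 + 1/21)] = 0.375
df = n₁ + n₂ − 2 = 51
Two-sided p-value ≈ 0.7094
Since p ≈ 0.7094 > α = 0.05, fail to reject H0; the data do not provide sufficient evidence against H0.

t = 0.375; fail to reject H0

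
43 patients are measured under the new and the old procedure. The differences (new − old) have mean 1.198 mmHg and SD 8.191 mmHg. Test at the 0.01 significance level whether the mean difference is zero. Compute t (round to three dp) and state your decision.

t = 0.959; fail to reject H0

H0: μ_d = 0; H1: μ_d ≠ 0 (paired t-test on the differences, two-sided).
t = d̄/(s_d/√n) = 1.198/(8.191/√43) = 0.959
df = n − 1 = 42
Two-sided p-value ≈ 0.343
Since p ≈ 0.343 > α = 0.01, fail to reject H0; the evidence is not statistically significant.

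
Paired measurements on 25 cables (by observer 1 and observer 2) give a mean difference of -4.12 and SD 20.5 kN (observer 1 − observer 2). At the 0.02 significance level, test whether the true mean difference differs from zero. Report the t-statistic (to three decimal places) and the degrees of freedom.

t = -1.005, df = 24

H0: μ_d = 0; H1: μ_d ≠ 0 (paired t-test on the differences, two-sided).
t = d̄/(s_d/√n) = -4.12/(20.5/√25) = -1.005
df = n − 1 = 24
Two-sided p-value ≈ 0.325
Since p ≈ 0.325 > α = 0.02, fail to reject H0; the data do not provide sufficient evidence against H0.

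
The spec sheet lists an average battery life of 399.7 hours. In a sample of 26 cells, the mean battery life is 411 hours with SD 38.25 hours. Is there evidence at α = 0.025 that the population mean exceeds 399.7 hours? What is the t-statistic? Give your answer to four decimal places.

1.5064

H0: μ = 399.7; H1: μ > 399.7 (one-sample t-test, right-tailed).
t = (x̄ − μ₀)/(s/√n) = (411 − 399.7)/(38.25/√26) = 1.5064
df = n − 1 = 25
p-value = P(T ≥ 1.5064) ≈ 0.072
Since p ≈ 0.072 > α = 0.025, fail to reject H0; the evidence is not statistically significant.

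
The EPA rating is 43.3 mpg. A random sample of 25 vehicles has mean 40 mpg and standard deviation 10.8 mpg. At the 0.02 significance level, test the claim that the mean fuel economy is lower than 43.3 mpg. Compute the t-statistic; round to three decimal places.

-1.528

H0: μ = 43.3; H1: μ < 43.3 (one-sample t-test, left-tailed).
t = (x̄ − μ₀)/(s/√n) = (40 − 43.3)/(10.8/√25) = -1.528
df = n − 1 = 24
p-value = P(T ≤ -1.528) ≈ 0.070
Since p ≈ 0.070 > α = 0.02, fail to reject H0; the evidence is not statistically significant.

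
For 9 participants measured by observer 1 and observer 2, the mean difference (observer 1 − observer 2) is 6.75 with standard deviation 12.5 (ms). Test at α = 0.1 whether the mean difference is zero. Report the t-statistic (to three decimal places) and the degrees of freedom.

t = 1.620, df = 8

H0: μ_d = 0; H1: μ_d ≠ 0 (paired t-test on the differences, two-sided).
t = d̄/(s_d/√n) = 6.75/(12.5/√9) = 1.620
df = n − 1 = 8
Two-sided p-value ≈ 0.144
Since p ≈ 0.144 > α = 0.1, fail to reject H0; the data do not provide sufficient evidence against H0.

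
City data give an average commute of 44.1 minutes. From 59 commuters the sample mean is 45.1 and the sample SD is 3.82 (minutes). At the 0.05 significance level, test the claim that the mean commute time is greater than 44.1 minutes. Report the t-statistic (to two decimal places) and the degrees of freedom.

H0: μ = 44.1; H1: μ > 44.1 (one-sample t-test, right-tailed).
t = (x̄ − μ₀)/(s/√n) = (45.1 − 44.1)/(3.82/√59) = 2.01
df = n − 1 = 58
p-value = P(T ≥ 2.01) ≈ 0.025
Since p ≈ 0.025 < α = 0.05, reject H0; the evidence is statistically significant.

t = 2.01, df = 58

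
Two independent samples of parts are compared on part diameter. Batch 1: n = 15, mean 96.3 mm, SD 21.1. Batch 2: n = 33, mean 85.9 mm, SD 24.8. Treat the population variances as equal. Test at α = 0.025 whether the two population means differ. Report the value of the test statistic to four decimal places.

1.4071

Let group 1 = batch 1, group 2 = batch 2. H0: μ_1 = μ_2; H1: μ_1 ≠ μ_2 (two-sample pooled-variance t-test, two-sided).
s_p² = [(15−1)·21.1² + (33−1)·24.8²]/(15+33−2) = 563.353
t = (96.3 − 85.9)/√[563.353·(1/15 + 1/33)] = 1.4071
df = n₁ + n₂ − 2 = 46
Two-sided p-value ≈ 0.1661
Since p ≈ 0.1661 > α = 0.025, fail to reject H0; the data do not provide sufficient evidence against H0.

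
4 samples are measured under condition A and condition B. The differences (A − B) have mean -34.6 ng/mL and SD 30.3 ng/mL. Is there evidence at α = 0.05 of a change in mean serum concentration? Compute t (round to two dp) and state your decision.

H0: μ_d = 0; H1: μ_d ≠ 0 (paired t-test on the differences, two-sided).
t = d̄/(s_d/√n) = -34.6/(30.3/√4) = -2.28
df = n − 1 = 3
Two-sided p-value ≈ 0.1066
Since p ≈ 0.1066 > α = 0.05, fail to reject H0; the data do not provide sufficient evidence against H0.

t = -2.28; fail to reject H0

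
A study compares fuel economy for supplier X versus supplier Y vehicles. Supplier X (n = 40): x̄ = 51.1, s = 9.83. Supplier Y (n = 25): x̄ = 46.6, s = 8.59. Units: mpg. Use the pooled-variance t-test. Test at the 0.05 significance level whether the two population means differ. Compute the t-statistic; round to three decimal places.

1.882

Let group 1 = supplier X, group 2 = supplier Y. H0: μ_1 = μ_2; H1: μ_1 ≠ μ_2 (two-sample pooled-variance t-test, two-sided).
s_p² = [(40−1)·9.83² + (25−1)·8.59²]/(40+25−2) = 87.9276
t = (51.1 − 46.6)/√[87.9276·(1/40 + 1/25)] = 1.882
df = n₁ + n₂ − 2 = 63
Two-sided p-value ≈ 0.064
Since p ≈ 0.064 > α = 0.05, fail to reject H0; the evidence is not statistically significant.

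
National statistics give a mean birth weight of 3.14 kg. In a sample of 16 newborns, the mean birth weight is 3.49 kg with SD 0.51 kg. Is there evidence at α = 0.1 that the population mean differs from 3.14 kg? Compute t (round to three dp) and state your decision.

H0: μ = 3.14; H1: μ ≠ 3.14 (one-sample t-test, two-sided).
t = (x̄ − μ₀)/(s/√n) = (3.49 − 3.14)/(0.51/√16) = 2.745
df = n − 1 = 15
Two-sided p-value ≈ 0.0150
Since p ≈ 0.0150 < α = 0.1, reject H0; the evidence is statistically significant.

t = 2.745; reject H0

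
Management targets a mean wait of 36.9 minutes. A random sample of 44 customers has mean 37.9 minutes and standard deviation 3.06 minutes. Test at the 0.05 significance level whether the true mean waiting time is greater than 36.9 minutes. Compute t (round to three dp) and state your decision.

H0: μ = 36.9; H1: μ > 36.9 (one-sample t-test, right-tailed).
t = (x̄ − μ₀)/(s/√n) = (37.9 − 36.9)/(3.06/√44) = 2.168
df = n − 1 = 43
p-value = P(T ≥ 2.168) ≈ 0.018
Since p ≈ 0.018 < α = 0.05, reject H0; the evidence is statistically significant.

t = 2.168; reject H0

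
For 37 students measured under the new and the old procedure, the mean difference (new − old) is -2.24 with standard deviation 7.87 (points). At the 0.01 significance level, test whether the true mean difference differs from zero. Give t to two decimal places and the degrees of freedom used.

H0: μ_d = 0; H1: μ_d ≠ 0 (paired t-test on the differences, two-sided).
t = d̄/(s_d/√n) = -2.24/(7.87/√37) = -1.73
df = n − 1 = 36
Two-sided p-value ≈ 0.092
Since p ≈ 0.092 > α = 0.01, fail to reject H0; the data do not provide sufficient evidence against H0.

t = -1.73, df = 36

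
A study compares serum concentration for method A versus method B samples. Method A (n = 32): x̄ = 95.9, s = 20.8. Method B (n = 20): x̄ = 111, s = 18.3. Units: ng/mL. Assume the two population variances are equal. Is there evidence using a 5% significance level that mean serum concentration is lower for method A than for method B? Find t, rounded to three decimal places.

-2.664

Let group 1 = method A, group 2 = method B. H0: μ_1 = μ_2; H1: μ_1 < μ_2 (two-sample pooled-variance t-test, left-tailed).
s_p² = [(32−1)·20.8² + (20−1)·18.3²]/(32+20−2) = 395.495
t = (95.9 − 111)/√[395.495·(1/32 + 1/20)] = -2.664
df = n₁ + n₂ − 2 = 50
p-value = P(T ≤ -2.664) ≈ 0.0052
Since p ≈ 0.0052 < α = 0.05, reject H0; the data support H1.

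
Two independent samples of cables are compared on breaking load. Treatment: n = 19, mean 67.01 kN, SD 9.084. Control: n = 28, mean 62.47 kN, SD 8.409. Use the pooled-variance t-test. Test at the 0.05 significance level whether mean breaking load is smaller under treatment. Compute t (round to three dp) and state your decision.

Let group 1 = treatment, group 2 = control. H0: μ_1 = μ_2; H1: μ_1 < μ_2 (two-sample pooled-variance t-test, left-tailed).
s_p² = [(19−1)·9.084² + (28−1)·8.409²]/(19+28−2) = 75.4344
t = (67.01 − 62.47)/√[75.4344·(1/19 + 1/28)] = 1.759
df = n₁ + n₂ − 2 = 45
p-value = P(T ≤ 1.759) ≈ 0.9573
Since p ≈ 0.9573 > α = 0.05, fail to reject H0; the data do not provide sufficient evidence against H0.

t = 1.759; fail to reject H0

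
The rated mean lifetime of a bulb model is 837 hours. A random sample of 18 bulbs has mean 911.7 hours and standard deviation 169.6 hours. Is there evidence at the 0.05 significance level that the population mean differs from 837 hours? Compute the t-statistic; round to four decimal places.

H0: μ = 837; H1: μ ≠ 837 (one-sample t-test, two-sided).
t = (x̄ − μ₀)/(s/√n) = (911.7 − 837)/(169.6/√18) = 1.8687
df = n − 1 = 17
Two-sided p-value ≈ 0.0790
Since p ≈ 0.0790 > α = 0.05, fail to reject H0; the data do not provide sufficient evidence against H0.

1.8687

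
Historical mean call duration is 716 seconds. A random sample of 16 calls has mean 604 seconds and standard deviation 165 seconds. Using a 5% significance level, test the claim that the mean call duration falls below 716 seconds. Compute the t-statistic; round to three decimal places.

-2.715

H0: μ = 716; H1: μ < 716 (one-sample t-test, left-tailed).
t = (x̄ − μ₀)/(s/√n) = (604 − 716)/(165/√16) = -2.715
df = n − 1 = 15
p-value = P(T ≤ -2.715) ≈ 0.008
Since p ≈ 0.008 < α = 0.05, reject H0; the evidence is statistically significant.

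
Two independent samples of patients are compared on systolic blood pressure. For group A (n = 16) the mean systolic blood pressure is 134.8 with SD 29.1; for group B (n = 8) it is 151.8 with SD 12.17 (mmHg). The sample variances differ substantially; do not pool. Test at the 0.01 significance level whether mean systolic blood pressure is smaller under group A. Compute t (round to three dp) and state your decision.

t = -2.011; fail to reject H0

Let group 1 = group A, group 2 = group B. H0: μ_1 = μ_2; H1: μ_1 < μ_2 (Welch's two-sample t-test, left-tailed).
t = (x̄_1 − x̄_2)/√(s_1²/n_1 + s_2²/n_2) = (134.8 − 151.8)/√(29.1²/16 + 12.17²/8) = -2.011
Welch–Satterthwaite df ≈ 21.65
p-value = P(T ≤ -2.011) ≈ 0.0285
Since p ≈ 0.0285 > α = 0.01, fail to reject H0; the evidence is not statistically significant.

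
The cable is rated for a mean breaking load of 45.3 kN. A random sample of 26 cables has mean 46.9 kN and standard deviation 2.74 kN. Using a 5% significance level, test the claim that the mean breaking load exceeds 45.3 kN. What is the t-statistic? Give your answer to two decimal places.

H0: μ = 45.3; H1: μ > 45.3 (one-sample t-test, right-tailed).
t = (x̄ − μ₀)/(s/√n) = (46.9 − 45.3)/(2.74/√26) = 2.98
df = n − 1 = 25
p-value = P(T ≥ 2.98) ≈ 0.0032
Since p ≈ 0.0032 < α = 0.05, reject H0; the data support H1.

2.98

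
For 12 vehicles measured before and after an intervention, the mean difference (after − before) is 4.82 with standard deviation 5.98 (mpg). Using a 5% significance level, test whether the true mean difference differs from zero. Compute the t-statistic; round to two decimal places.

2.79

H0: μ_d = 0; H1: μ_d ≠ 0 (paired t-test on the differences, two-sided).
t = d̄/(s_d/√n) = 4.82/(5.98/√12) = 2.79
df = n − 1 = 11
Two-sided p-value ≈ 0.018
Since p ≈ 0.018 < α = 0.05, reject H0; the evidence is statistically significant.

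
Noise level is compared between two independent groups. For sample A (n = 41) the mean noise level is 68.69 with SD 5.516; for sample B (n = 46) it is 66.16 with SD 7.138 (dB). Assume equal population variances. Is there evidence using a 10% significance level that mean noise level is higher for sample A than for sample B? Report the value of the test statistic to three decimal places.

Let group 1 = sample A, group 2 = sample B. H0: μ_1 = μ_2; H1: μ_1 > μ_2 (two-sample pooled-variance t-test, right-tailed).
s_p² = [(41−1)·5.516² + (46−1)·7.138²]/(41+46−2) = 41.2923
t = (68.69 − 66.16)/√[41.2923·(1/41 + 1/46)] = 1.833
df = n₁ + n₂ − 2 = 85
p-value = P(T ≥ 1.833) ≈ 0.035
Since p ≈ 0.035 < α = 0.1, reject H0; the evidence is statistically significant.

1.833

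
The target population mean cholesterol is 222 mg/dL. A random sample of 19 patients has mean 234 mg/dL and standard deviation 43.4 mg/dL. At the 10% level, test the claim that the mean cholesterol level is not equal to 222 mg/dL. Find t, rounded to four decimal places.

H0: μ = 222; H1: μ ≠ 222 (one-sample t-test, two-sided).
t = (x̄ − μ₀)/(s/√n) = (234 − 222)/(43.4/√19) = 1.2052
df = n − 1 = 18
Two-sided p-value ≈ 0.2437
Since p ≈ 0.2437 > α = 0.1, fail to reject H0; the evidence is not statistically significant.

1.2052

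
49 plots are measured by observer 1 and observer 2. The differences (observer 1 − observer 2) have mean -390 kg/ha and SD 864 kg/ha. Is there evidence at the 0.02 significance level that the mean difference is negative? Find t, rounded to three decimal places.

-3.160

H0: μ_d = 0; H1: μ_d < 0 (paired t-test on the differences, left-tailed).
t = d̄/(s_d/√n) = -390/(864/√49) = -3.160
df = n − 1 = 48
p-value = P(T ≤ -3.160) ≈ 0.0014
Since p ≈ 0.0014 < α = 0.02, reject H0; the data support H1.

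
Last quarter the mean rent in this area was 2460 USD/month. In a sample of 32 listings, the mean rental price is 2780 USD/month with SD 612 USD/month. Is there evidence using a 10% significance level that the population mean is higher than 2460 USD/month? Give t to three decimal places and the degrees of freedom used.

H0: μ = 2460; H1: μ > 2460 (one-sample t-test, right-tailed).
t = (x̄ − μ₀)/(s/√n) = (2780 − 2460)/(612/√32) = 2.958
df = n − 1 = 31
p-value = P(T ≥ 2.958) ≈ 0.0029
Since p ≈ 0.0029 < α = 0.1, reject H0; the evidence is statistically significant.

t = 2.958, df = 31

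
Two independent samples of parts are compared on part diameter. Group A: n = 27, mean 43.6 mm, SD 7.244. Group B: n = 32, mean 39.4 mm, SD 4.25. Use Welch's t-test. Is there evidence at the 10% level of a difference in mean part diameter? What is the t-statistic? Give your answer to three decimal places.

2.652

Let group 1 = group A, group 2 = group B. H0: μ_1 = μ_2; H1: μ_1 ≠ μ_2 (Welch's two-sample t-test, two-sided).
t = (x̄_1 − x̄_2)/√(s_1²/n_1 + s_2²/n_2) = (43.6 − 39.4)/√(7.244²/27 + 4.25²/32) = 2.652
Welch–Satterthwaite df ≈ 40.43
Two-sided p-value ≈ 0.0114
Since p ≈ 0.0114 < α = 0.1, reject H0; the evidence is statistically significant.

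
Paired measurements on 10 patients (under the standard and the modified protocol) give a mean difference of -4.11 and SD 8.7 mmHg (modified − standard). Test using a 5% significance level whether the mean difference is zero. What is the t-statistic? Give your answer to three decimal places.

H0: μ_d = 0; H1: μ_d ≠ 0 (paired t-test on the differences, two-sided).
t = d̄/(s_d/√n) = -4.11/(8.7/√10) = -1.494
df = n − 1 = 9
Two-sided p-value ≈ 0.169
Since p ≈ 0.169 > α = 0.05, fail to reject H0; the evidence is not statistically significant.

-1.494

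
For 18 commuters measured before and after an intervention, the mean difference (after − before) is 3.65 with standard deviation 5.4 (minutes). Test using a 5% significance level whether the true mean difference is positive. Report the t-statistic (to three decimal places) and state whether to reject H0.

H0: μ_d = 0; H1: μ_d > 0 (paired t-test on the differences, right-tailed).
t = d̄/(s_d/√n) = 3.65/(5.4/√18) = 2.868
df = n − 1 = 17
p-value = P(T ≥ 2.868) ≈ 0.0053
Since p ≈ 0.0053 < α = 0.05, reject H0; the evidence is statistically significant.

t = 2.868; reject H0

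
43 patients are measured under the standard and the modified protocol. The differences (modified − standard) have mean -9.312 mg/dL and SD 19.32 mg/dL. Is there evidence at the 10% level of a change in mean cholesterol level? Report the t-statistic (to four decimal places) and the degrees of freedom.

H0: μ_d = 0; H1: μ_d ≠ 0 (paired t-test on the differences, two-sided).
t = d̄/(s_d/√n) = -9.312/(19.32/√43) = -3.1606
df = n − 1 = 42
Two-sided p-value ≈ 0.003
Since p ≈ 0.003 < α = 0.1, reject H0; the data support H1.

t = -3.1606, df = 42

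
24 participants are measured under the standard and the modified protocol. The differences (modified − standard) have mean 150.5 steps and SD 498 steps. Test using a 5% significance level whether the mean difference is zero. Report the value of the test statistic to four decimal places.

H0: μ_d = 0; H1: μ_d ≠ 0 (paired t-test on the differences, two-sided).
t = d̄/(s_d/√n) = 150.5/(498/√24) = 1.4805
df = n − 1 = 23
Two-sided p-value ≈ 0.152
Since p ≈ 0.152 > α = 0.05, fail to reject H0; the data do not provide sufficient evidence against H0.

1.4805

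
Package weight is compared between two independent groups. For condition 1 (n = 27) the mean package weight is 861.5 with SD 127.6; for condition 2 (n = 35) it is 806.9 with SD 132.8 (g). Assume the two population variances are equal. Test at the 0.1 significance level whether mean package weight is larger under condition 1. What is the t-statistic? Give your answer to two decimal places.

Let group 1 = condition 1, group 2 = condition 2. H0: μ_1 = μ_2; H1: μ_1 > μ_2 (two-sample pooled-variance t-test, right-tailed).
s_p² = [(27−1)·127.6² + (35−1)·132.8²]/(27+35−2) = 17049.1
t = (861.5 − 806.9)/√[17049.1·(1/27 + 1/35)] = 1.63
df = n₁ + n₂ − 2 = 60
p-value = P(T ≥ 1.63) ≈ 0.054
Since p ≈ 0.054 < α = 0.1, reject H0; the data support H1.

1.63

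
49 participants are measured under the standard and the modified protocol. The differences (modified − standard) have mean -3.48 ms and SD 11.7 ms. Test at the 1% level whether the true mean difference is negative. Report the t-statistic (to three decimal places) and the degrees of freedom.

t = -2.082, df = 48

H0: μ_d = 0; H1: μ_d < 0 (paired t-test on the differences, left-tailed).
t = d̄/(s_d/√n) = -3.48/(11.7/√49) = -2.082
df = n − 1 = 48
p-value = P(T ≤ -2.082) ≈ 0.0213
Since p ≈ 0.0213 > α = 0.01, fail to reject H0; the evidence is not statistically significant.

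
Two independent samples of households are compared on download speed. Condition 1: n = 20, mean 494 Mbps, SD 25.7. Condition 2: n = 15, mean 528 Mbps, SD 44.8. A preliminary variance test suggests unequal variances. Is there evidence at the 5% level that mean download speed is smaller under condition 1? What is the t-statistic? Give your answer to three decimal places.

-2.632

Let group 1 = condition 1, group 2 = condition 2. H0: μ_1 = μ_2; H1: μ_1 < μ_2 (Welch's two-sample t-test, left-tailed).
t = (x̄_1 − x̄_2)/√(s_1²/n_1 + s_2²/n_2) = (494 − 528)/√(25.7²/20 + 44.8²/15) = -2.632
Welch–Satterthwaite df ≈ 20.83
p-value = P(T ≤ -2.632) ≈ 0.0078
Since p ≈ 0.0078 < α = 0.05, reject H0; the evidence is statistically significant.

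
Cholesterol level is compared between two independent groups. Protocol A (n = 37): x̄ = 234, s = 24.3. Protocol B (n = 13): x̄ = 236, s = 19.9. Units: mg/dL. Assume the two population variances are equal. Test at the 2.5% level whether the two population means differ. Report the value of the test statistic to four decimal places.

Let group 1 = protocol A, group 2 = protocol B. H0: μ_1 = μ_2; H1: μ_1 ≠ μ_2 (two-sample pooled-variance t-test, two-sided).
s_p² = [(37−1)·24.3² + (13−1)·19.9²]/(37+13−2) = 541.87
t = (234 − 236)/√[541.87·(1/37 + 1/13)] = -0.2665
df = n₁ + n₂ − 2 = 48
Two-sided p-value ≈ 0.7910
Since p ≈ 0.7910 > α = 0.025, fail to reject H0; the data do not provide sufficient evidence against H0.

-0.2665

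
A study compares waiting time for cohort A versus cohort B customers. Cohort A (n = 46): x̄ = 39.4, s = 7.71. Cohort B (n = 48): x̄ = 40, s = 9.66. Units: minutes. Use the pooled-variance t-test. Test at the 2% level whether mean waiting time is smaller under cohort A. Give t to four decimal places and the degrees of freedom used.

Let group 1 = cohort A, group 2 = cohort B. H0: μ_1 = μ_2; H1: μ_1 < μ_2 (two-sample pooled-variance t-test, left-tailed).
s_p² = [(46−1)·7.71² + (48−1)·9.66²]/(46+48−2) = 76.748
t = (39.4 − 40)/√[76.748·(1/46 + 1/48)] = -0.3319
df = n₁ + n₂ − 2 = 92
p-value = P(T ≤ -0.3319) ≈ 0.370
Since p ≈ 0.370 > α = 0.02, fail to reject H0; the evidence is not statistically significant.

t = -0.3319, df = 92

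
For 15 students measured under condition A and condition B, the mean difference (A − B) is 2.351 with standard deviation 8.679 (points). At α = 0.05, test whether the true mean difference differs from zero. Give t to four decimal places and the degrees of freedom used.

t = 1.0491, df = 14

H0: μ_d = 0; H1: μ_d ≠ 0 (paired t-test on the differences, two-sided).
t = d̄/(s_d/√n) = 2.351/(8.679/√15) = 1.0491
df = n − 1 = 14
Two-sided p-value ≈ 0.312
Since p ≈ 0.312 > α = 0.05, fail to reject H0; the evidence is not statistically significant.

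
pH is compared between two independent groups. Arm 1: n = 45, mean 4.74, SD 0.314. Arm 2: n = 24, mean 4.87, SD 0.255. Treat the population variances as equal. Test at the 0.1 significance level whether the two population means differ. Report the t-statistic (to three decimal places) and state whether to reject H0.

t = -1.743; reject H0

Let group 1 = arm 1, group 2 = arm 2. H0: μ_1 = μ_2; H1: μ_1 ≠ μ_2 (two-sample pooled-variance t-test, two-sided).
s_p² = [(45−1)·0.314² + (24−1)·0.255²]/(45+24−2) = 0.0870716
t = (4.74 − 4.87)/√[0.0870716·(1/45 + 1/24)] = -1.743
df = n₁ + n₂ − 2 = 67
Two-sided p-value ≈ 0.086
Since p ≈ 0.086 < α = 0.1, reject H0; the evidence is statistically significant.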